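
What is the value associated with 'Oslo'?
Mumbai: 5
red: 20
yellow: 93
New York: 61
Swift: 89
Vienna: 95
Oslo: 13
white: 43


Looking up key 'Oslo'
Value: 13

13


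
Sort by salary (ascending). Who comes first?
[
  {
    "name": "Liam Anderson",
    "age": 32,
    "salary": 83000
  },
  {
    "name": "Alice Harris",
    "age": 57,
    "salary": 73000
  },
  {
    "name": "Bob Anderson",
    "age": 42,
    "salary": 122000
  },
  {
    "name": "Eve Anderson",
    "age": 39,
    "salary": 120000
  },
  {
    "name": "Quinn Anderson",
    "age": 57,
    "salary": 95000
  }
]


Sort by: salary (ascending)

Sorted order:
  1. Alice Harris (salary = 73000)
  2. Liam Anderson (salary = 83000)
  3. Quinn Anderson (salary = 95000)
  4. Eve Anderson (salary = 120000)
  5. Bob Anderson (salary = 122000)

First: Alice Harris

Alice Harris


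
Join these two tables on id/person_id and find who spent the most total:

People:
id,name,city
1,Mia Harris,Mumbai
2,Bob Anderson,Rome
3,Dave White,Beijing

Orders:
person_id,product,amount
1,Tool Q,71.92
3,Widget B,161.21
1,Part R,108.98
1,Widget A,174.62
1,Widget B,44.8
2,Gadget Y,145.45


Join on: people.id = orders.person_id

Joined rows:
  Mia Harris (Mumbai) bought Tool Q for $71.92
  Dave White (Beijing) bought Widget B for $161.21
  Mia Harris (Mumbai) bought Part R for $108.98
  Mia Harris (Mumbai) bought Widget A for $174.62
  Mia Harris (Mumbai) bought Widget B for $44.8
  Bob Anderson (Rome) bought Gadget Y for $145.45

Total per person:
  Mia Harris: $400.32
  Dave White: $161.21
  Bob Anderson: $145.45

Top spender: Mia Harris ($400.32)

Mia Harris ($400.32)


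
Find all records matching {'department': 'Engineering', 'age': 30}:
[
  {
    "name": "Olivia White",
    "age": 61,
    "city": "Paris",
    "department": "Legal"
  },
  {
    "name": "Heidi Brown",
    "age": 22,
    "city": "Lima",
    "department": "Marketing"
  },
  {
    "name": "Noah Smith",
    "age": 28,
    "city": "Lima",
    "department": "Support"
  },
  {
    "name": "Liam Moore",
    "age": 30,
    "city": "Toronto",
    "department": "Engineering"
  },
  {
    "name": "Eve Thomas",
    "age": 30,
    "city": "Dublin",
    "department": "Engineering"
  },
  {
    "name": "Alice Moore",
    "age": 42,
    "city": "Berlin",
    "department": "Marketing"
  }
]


Search criteria: {'department': 'Engineering', 'age': 30}

Checking 6 records:
  Olivia White: {department: Legal, age: 61}
  Heidi Brown: {department: Marketing, age: 22}
  Noah Smith: {department: Support, age: 28}
  Liam Moore: {department: Engineering, age: 30} <-- MATCH
  Eve Thomas: {department: Engineering, age: 30} <-- MATCH
  Alice Moore: {department: Marketing, age: 42}

Matches: ["Liam Moore", "Eve Thomas"]

["Liam Moore", "Eve Thomas"]


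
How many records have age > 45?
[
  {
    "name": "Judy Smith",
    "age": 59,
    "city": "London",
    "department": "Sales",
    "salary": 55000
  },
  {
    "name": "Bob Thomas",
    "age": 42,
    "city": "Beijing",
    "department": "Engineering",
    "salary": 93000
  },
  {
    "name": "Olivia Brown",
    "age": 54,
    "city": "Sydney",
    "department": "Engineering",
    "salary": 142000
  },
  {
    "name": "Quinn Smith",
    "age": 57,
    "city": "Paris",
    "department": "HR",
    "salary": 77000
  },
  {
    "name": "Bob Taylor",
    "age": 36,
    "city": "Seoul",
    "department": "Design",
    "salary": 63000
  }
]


Data: 5 records
Condition: age > 45

Checking each record:
  Judy Smith: 59 MATCH
  Bob Thomas: 42
  Olivia Brown: 54 MATCH
  Quinn Smith: 57 MATCH
  Bob Taylor: 36

Count: 3

3


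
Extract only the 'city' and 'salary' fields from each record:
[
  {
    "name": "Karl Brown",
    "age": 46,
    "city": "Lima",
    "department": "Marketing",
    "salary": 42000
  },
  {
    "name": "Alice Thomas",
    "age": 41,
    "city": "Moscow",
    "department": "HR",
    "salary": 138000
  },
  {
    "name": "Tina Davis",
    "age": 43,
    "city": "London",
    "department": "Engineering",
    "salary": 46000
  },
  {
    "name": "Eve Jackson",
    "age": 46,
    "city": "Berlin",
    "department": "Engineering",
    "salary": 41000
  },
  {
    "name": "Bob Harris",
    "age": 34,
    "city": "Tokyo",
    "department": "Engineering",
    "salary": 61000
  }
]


Original: 5 records with fields: name, age, city, department, salary
Keep: ['city', 'salary']
Drop: ['name', 'age', 'department']
Result: 5 records, 2 fields each

[
  {
    "city": "Lima",
    "salary": 42000
  },
  {
    "city": "Moscow",
    "salary": 138000
  },
  {
    "city": "London",
    "salary": 46000
  },
  {
    "city": "Berlin",
    "salary": 41000
  },
  {
    "city": "Tokyo",
    "salary": 61000
  }
]


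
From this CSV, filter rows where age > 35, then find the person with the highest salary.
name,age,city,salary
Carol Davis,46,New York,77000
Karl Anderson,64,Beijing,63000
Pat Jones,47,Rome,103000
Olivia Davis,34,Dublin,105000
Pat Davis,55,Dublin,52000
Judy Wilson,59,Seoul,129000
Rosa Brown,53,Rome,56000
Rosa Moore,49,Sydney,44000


Filter: age > 35
Sort by: salary (descending)

Filtered records (7):
  Judy Wilson, age 59, salary $129000
  Pat Jones, age 47, salary $103000
  Carol Davis, age 46, salary $77000
  Karl Anderson, age 64, salary $63000
  Rosa Brown, age 53, salary $56000
  Pat Davis, age 55, salary $52000
  Rosa Moore, age 49, salary $44000

Highest salary: Judy Wilson ($129000)

Judy Wilson


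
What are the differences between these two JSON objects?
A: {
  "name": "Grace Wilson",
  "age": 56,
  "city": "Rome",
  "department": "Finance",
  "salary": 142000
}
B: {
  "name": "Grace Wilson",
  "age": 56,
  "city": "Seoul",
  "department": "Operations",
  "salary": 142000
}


Comparing each field (in key order):
  name: same
  age: same
  city: DIFFERENT
  department: DIFFERENT
  salary: same
Differences:
  city: Rome -> Seoul
  department: Finance -> Operations

2 field(s) changed

2 changes: city, department


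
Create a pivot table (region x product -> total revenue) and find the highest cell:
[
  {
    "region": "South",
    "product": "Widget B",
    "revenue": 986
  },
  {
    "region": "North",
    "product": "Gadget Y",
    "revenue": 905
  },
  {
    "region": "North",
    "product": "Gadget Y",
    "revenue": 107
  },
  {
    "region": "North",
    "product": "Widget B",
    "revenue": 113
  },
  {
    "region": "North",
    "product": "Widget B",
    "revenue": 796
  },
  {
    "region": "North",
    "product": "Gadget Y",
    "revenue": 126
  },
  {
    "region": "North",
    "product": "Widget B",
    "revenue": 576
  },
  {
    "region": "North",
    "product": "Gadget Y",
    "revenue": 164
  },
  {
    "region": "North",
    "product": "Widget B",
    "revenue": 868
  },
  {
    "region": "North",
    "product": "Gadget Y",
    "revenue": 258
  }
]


Pivot: region (rows) x product (columns) -> total revenue

     Gadget Y      Widget B    
North         1560          2353  
South            0           986  

Highest: North / Widget B = $2353

North / Widget B = $2353


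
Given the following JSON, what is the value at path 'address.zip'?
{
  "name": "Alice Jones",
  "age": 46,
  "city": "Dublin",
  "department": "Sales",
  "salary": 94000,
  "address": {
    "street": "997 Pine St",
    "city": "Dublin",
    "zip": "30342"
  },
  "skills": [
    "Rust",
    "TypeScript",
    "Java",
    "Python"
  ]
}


Query: address.zip
Path: address -> zip
Value: 30342

30342


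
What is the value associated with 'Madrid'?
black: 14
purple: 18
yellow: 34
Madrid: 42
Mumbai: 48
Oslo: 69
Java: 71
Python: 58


Looking up key 'Madrid'
Value: 42

42


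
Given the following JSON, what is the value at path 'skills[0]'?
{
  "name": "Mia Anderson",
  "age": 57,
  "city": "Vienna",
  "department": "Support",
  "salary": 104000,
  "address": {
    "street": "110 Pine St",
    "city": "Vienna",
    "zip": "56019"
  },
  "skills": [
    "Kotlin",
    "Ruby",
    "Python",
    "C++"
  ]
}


Query: skills[0]
Path: skills -> first element
Value: Kotlin

Kotlin


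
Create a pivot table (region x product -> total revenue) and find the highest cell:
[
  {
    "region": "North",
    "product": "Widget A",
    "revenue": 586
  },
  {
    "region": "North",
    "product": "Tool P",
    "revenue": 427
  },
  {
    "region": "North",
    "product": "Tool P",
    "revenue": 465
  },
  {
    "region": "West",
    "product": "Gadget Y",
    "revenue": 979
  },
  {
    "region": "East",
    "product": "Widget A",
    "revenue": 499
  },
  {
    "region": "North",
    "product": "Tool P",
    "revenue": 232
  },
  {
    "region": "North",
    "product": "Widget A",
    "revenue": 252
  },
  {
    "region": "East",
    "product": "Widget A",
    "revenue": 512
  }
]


Pivot: region (rows) x product (columns) -> total revenue

     Gadget Y      Tool P        Widget A    
East             0             0          1011  
North            0          1124           838  
West           979             0             0  

Highest: North / Tool P = $1124

North / Tool P = $1124


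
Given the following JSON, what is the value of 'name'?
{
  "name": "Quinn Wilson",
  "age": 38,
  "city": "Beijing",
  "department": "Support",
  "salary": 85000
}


Looking up field 'name'
Value: Quinn Wilson

Quinn Wilson


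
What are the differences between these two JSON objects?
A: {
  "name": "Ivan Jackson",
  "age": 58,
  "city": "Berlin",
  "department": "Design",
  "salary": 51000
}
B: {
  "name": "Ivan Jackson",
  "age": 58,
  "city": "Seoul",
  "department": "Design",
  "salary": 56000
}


Comparing each field (in key order):
  name: same
  age: same
  city: DIFFERENT
  department: same
  salary: DIFFERENT
Differences:
  city: Berlin -> Seoul
  salary: 51000 -> 56000

2 field(s) changed

2 changes: city, salary


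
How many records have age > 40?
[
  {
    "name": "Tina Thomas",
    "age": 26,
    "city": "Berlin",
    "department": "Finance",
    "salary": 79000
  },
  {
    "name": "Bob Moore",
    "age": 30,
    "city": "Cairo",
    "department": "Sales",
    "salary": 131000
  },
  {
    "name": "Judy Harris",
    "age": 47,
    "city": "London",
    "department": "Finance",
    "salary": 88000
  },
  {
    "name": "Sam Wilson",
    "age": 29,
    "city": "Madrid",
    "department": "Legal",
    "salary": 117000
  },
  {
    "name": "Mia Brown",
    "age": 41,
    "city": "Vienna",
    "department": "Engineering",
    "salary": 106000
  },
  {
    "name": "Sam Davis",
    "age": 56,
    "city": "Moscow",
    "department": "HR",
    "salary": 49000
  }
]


Data: 6 records
Condition: age > 40

Checking each record:
  Tina Thomas: 26
  Bob Moore: 30
  Judy Harris: 47 MATCH
  Sam Wilson: 29
  Mia Brown: 41 MATCH
  Sam Davis: 56 MATCH

Count: 3

3


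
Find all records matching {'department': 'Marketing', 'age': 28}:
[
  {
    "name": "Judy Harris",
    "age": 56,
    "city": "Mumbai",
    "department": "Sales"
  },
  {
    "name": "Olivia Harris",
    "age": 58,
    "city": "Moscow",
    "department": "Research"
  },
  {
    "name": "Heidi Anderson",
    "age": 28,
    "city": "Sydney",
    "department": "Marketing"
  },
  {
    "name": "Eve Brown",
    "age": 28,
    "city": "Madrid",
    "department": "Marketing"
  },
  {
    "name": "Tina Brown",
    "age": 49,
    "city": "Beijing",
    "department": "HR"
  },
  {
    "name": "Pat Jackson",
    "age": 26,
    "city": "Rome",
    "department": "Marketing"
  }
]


Search criteria: {'department': 'Marketing', 'age': 28}

Checking 6 records:
  Judy Harris: {department: Sales, age: 56}
  Olivia Harris: {department: Research, age: 58}
  Heidi Anderson: {department: Marketing, age: 28} <-- MATCH
  Eve Brown: {department: Marketing, age: 28} <-- MATCH
  Tina Brown: {department: HR, age: 49}
  Pat Jackson: {department: Marketing, age: 26}

Matches: ["Heidi Anderson", "Eve Brown"]

["Heidi Anderson", "Eve Brown"]


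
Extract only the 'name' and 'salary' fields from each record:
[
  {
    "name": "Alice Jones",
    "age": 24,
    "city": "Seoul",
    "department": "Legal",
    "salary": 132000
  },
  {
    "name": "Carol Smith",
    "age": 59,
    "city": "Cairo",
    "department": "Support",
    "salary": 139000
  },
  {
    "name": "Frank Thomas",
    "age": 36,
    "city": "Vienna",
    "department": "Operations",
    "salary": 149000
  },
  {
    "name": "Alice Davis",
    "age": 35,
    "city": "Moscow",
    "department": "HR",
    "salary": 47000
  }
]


Original: 4 records with fields: name, age, city, department, salary
Keep: ['name', 'salary']
Drop: ['age', 'city', 'department']
Result: 4 records, 2 fields each

[
  {
    "name": "Alice Jones",
    "salary": 132000
  },
  {
    "name": "Carol Smith",
    "salary": 139000
  },
  {
    "name": "Frank Thomas",
    "salary": 149000
  },
  {
    "name": "Alice Davis",
    "salary": 47000
  }
]


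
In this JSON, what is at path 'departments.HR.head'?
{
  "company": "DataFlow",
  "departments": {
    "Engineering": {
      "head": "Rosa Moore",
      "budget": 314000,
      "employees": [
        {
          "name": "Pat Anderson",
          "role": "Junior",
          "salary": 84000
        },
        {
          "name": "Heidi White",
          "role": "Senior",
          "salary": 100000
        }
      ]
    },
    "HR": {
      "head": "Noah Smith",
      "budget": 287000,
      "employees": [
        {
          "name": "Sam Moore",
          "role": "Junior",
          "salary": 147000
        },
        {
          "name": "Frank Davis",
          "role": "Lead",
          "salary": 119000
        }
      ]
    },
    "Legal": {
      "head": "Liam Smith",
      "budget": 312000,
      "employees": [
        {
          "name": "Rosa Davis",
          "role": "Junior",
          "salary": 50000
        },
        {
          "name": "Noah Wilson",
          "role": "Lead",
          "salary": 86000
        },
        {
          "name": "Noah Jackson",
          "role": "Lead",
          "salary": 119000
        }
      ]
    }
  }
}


Path: departments.HR.head

Navigate:
  -> departments
  -> HR
  -> head = 'Noah Smith'

Noah Smith


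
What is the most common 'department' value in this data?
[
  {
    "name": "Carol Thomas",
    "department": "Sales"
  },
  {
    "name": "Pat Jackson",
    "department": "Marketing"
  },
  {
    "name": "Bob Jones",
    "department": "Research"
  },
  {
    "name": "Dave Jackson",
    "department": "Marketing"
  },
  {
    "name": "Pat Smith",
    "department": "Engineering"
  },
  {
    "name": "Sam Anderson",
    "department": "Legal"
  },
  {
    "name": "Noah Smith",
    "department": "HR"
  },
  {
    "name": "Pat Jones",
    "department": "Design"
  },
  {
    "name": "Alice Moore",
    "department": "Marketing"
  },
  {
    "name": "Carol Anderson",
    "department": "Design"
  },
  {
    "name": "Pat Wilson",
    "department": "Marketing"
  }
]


Counting 'department' values across 11 records:

  Marketing: 4 ####
  Design: 2 ##
  Sales: 1 #
  Research: 1 #
  Engineering: 1 #
  Legal: 1 #
  HR: 1 #

Most common: Marketing (4 times)

Marketing (4 times)


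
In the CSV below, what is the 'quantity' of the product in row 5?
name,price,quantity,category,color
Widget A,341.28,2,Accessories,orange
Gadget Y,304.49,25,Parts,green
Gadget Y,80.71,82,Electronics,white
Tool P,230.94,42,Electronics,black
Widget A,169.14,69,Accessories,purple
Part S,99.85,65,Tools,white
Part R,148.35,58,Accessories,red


Query: Row 5 ('Widget A'), column 'quantity'
Value: 69

69


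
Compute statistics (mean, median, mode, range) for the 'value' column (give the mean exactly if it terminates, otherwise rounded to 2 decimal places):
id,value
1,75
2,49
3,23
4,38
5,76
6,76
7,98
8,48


Data: [75, 49, 23, 38, 76, 76, 98, 48]
Count: 8
Sum: 483
Mean: 483/8 = 60.375
Sorted: [23, 38, 48, 49, 75, 76, 76, 98]
Median: 62.0
Mode: 76 (2 times)
Range: 98 - 23 = 75
Min: 23, Max: 98

mean=60.375, median=62.0, mode=76, range=75


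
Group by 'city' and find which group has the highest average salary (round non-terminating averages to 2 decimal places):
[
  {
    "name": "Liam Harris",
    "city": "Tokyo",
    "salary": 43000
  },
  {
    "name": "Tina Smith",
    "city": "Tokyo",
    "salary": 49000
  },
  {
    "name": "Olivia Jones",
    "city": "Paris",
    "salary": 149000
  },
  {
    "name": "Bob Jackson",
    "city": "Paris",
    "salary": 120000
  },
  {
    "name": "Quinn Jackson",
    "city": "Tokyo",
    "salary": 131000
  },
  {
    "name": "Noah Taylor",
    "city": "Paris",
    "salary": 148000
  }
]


Group by: city

Groups:
  Paris: 3 people, avg salary = 417000/3 = $139000
  Tokyo: 3 people, avg salary = 223000/3 ≈ $74333.33

Highest average salary: Paris ($139000)

Paris ($139000)


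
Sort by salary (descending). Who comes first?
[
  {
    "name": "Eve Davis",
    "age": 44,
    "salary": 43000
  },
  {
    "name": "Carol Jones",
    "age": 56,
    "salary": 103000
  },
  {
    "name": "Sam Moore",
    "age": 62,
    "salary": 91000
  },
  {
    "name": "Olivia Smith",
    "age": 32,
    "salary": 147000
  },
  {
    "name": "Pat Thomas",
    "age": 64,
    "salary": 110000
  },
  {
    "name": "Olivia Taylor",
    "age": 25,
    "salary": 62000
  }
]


Sort by: salary (descending)

Sorted order:
  1. Olivia Smith (salary = 147000)
  2. Pat Thomas (salary = 110000)
  3. Carol Jones (salary = 103000)
  4. Sam Moore (salary = 91000)
  5. Olivia Taylor (salary = 62000)
  6. Eve Davis (salary = 43000)

First: Olivia Smith

Olivia Smith


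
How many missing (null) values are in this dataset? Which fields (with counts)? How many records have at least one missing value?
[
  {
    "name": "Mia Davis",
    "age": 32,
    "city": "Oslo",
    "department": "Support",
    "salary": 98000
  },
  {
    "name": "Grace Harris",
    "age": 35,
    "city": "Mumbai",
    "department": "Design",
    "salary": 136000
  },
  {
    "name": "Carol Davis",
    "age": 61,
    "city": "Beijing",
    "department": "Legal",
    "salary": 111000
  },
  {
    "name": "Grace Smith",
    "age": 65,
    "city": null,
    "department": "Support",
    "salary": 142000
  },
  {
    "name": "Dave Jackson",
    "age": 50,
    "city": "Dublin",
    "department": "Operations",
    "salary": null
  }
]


Checking for missing (null) values in 5 records:

  Mia Davis: complete
  Grace Harris: complete
  Carol Davis: complete
  Grace Smith: city
  Dave Jackson: salary

Per field:
  name: 0 missing
  age: 0 missing
  city: 1 missing
  department: 0 missing
  salary: 1 missing

Total missing values: 2
Records with any missing: 2

2 missing values (city: 1, salary: 1); 2 incomplete records


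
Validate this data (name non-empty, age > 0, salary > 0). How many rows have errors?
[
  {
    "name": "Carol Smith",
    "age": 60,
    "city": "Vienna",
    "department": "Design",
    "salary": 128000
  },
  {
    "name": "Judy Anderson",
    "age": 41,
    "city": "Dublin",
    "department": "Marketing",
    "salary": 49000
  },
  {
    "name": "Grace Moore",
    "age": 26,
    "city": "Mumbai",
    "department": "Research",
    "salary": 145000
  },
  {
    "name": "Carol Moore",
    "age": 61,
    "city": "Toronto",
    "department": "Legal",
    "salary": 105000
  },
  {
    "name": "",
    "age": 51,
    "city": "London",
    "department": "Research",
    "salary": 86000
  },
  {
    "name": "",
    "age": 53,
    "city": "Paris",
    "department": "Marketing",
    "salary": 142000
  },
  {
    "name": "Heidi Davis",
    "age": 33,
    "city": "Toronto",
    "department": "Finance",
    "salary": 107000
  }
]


Validating 7 records:
Rules: name non-empty, age > 0, salary > 0

  Row 1 (Carol Smith): OK
  Row 2 (Judy Anderson): OK
  Row 3 (Grace Moore): OK
  Row 4 (Carol Moore): OK
  Row 5 (???): empty name
  Row 6 (???): empty name
  Row 7 (Heidi Davis): OK

Total errors: 2

2 errors


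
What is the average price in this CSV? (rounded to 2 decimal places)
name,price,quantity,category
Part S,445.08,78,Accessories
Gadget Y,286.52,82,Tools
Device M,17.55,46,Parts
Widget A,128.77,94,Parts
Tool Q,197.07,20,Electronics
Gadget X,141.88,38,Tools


Computing average price:
Values: [445.08, 286.52, 17.55, 128.77, 197.07, 141.88]
Sum = 1216.87
Count = 6
Average = 1216.87/6 ≈ 202.81 (rounded to 2 decimal places)

202.81


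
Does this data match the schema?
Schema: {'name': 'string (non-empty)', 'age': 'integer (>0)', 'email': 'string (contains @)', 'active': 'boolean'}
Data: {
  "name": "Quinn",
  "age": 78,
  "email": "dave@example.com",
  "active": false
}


Validating each field against schema:
  name: OK (non-empty string)
  age: OK (positive integer)
  email: OK (string with @)
  active: OK (boolean)

Result: VALID

VALID


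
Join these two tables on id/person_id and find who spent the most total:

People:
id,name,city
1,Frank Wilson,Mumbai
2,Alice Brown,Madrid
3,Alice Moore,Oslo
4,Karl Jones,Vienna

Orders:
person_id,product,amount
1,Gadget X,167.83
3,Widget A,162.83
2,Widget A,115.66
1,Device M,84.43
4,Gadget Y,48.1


Join on: people.id = orders.person_id

Joined rows:
  Frank Wilson (Mumbai) bought Gadget X for $167.83
  Alice Moore (Oslo) bought Widget A for $162.83
  Alice Brown (Madrid) bought Widget A for $115.66
  Frank Wilson (Mumbai) bought Device M for $84.43
  Karl Jones (Vienna) bought Gadget Y for $48.1

Total per person:
  Frank Wilson: $252.26
  Alice Moore: $162.83
  Alice Brown: $115.66
  Karl Jones: $48.10

Top spender: Frank Wilson ($252.26)

Frank Wilson ($252.26)


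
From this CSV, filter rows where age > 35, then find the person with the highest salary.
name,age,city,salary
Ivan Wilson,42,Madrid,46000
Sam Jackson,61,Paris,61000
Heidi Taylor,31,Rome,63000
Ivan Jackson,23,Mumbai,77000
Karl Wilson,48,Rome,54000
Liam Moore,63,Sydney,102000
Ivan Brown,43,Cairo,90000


Filter: age > 35
Sort by: salary (descending)

Filtered records (5):
  Liam Moore, age 63, salary $102000
  Ivan Brown, age 43, salary $90000
  Sam Jackson, age 61, salary $61000
  Karl Wilson, age 48, salary $54000
  Ivan Wilson, age 42, salary $46000

Highest salary: Liam Moore ($102000)

Liam Moore


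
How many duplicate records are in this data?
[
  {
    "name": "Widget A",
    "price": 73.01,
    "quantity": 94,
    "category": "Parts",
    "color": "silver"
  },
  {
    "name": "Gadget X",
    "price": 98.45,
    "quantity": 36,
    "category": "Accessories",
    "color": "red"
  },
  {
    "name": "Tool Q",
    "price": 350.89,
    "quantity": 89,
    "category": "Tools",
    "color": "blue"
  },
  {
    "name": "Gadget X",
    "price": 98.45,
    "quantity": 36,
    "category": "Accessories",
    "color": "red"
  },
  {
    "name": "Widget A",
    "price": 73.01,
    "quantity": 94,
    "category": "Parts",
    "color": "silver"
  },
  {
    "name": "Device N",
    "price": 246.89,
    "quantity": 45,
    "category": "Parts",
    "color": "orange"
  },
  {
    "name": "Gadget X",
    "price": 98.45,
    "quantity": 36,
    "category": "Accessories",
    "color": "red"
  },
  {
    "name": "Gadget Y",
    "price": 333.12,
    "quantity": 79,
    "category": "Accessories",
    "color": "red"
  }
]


Checking 8 records for duplicates:

  Row 1: Widget A ($73.01, qty 94)
  Row 2: Gadget X ($98.45, qty 36)
  Row 3: Tool Q ($350.89, qty 89)
  Row 4: Gadget X ($98.45, qty 36) <-- DUPLICATE
  Row 5: Widget A ($73.01, qty 94) <-- DUPLICATE
  Row 6: Device N ($246.89, qty 45)
  Row 7: Gadget X ($98.45, qty 36) <-- DUPLICATE
  Row 8: Gadget Y ($333.12, qty 79)

Duplicates found: 3
Unique records: 5

3 duplicates, 5 unique


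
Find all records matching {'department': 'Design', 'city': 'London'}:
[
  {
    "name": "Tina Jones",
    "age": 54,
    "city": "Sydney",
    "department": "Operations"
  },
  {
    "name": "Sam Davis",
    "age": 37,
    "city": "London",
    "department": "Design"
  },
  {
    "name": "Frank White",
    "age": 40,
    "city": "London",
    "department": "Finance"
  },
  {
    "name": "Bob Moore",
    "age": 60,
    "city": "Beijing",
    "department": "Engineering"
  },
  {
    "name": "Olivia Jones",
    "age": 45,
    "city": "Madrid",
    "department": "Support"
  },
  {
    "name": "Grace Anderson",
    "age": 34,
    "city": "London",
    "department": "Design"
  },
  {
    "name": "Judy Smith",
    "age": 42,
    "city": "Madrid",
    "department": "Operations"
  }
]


Search criteria: {'department': 'Design', 'city': 'London'}

Checking 7 records:
  Tina Jones: {department: Operations, city: Sydney}
  Sam Davis: {department: Design, city: London} <-- MATCH
  Frank White: {department: Finance, city: London}
  Bob Moore: {department: Engineering, city: Beijing}
  Olivia Jones: {department: Support, city: Madrid}
  Grace Anderson: {department: Design, city: London} <-- MATCH
  Judy Smith: {department: Operations, city: Madrid}

Matches: ["Sam Davis", "Grace Anderson"]

["Sam Davis", "Grace Anderson"]


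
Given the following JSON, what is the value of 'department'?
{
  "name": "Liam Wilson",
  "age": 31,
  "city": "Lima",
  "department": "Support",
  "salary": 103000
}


Looking up field 'department'
Value: Support

Support


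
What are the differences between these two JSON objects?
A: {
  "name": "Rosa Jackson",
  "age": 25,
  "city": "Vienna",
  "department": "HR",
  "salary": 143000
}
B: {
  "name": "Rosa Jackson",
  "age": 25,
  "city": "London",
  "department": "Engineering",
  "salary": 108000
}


Comparing each field (in key order):
  name: same
  age: same
  city: DIFFERENT
  department: DIFFERENT
  salary: DIFFERENT
Differences:
  city: Vienna -> London
  department: HR -> Engineering
  salary: 143000 -> 108000

3 field(s) changed

3 changes: city, department, salary


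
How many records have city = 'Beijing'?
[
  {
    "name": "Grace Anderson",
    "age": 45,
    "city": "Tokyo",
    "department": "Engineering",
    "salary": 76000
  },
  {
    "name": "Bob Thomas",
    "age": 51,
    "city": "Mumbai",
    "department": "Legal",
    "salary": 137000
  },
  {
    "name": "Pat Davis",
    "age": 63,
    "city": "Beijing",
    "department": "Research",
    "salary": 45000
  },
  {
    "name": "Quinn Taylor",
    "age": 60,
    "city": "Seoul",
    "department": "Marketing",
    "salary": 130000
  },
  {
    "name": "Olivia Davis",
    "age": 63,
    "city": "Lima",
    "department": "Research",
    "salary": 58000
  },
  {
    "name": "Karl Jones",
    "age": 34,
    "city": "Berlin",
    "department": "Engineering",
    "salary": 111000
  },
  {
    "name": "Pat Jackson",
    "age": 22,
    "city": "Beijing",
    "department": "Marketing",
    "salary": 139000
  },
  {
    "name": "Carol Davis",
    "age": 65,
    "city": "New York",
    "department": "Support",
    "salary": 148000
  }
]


Data: 8 records
Condition: city = 'Beijing'

Checking each record:
  Grace Anderson: Tokyo
  Bob Thomas: Mumbai
  Pat Davis: Beijing MATCH
  Quinn Taylor: Seoul
  Olivia Davis: Lima
  Karl Jones: Berlin
  Pat Jackson: Beijing MATCH
  Carol Davis: New York

Count: 2

2


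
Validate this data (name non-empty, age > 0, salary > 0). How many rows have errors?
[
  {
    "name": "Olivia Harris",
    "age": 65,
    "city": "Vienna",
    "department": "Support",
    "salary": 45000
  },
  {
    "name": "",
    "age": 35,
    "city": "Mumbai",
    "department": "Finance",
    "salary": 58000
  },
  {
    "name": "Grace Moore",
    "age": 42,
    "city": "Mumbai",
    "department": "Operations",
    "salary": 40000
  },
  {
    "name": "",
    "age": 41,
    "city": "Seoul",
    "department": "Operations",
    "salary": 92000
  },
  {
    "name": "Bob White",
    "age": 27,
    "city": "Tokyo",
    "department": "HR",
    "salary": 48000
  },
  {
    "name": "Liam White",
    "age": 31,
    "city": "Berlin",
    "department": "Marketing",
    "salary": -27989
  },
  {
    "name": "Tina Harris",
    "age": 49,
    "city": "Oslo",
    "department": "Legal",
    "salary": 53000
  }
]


Validating 7 records:
Rules: name non-empty, age > 0, salary > 0

  Row 1 (Olivia Harris): OK
  Row 2 (???): empty name
  Row 3 (Grace Moore): OK
  Row 4 (???): empty name
  Row 5 (Bob White): OK
  Row 6 (Liam White): negative salary: -27989
  Row 7 (Tina Harris): OK

Total errors: 3

3 errors


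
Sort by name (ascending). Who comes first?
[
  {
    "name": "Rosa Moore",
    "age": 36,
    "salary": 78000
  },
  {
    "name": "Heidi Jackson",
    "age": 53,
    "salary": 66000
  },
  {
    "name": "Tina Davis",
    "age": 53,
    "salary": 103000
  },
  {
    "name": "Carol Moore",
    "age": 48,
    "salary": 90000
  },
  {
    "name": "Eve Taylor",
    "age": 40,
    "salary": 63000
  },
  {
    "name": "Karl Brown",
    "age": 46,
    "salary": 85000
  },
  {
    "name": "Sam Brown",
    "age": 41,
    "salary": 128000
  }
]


Sort by: name (ascending)

Sorted order:
  1. Carol Moore (name = Carol Moore)
  2. Eve Taylor (name = Eve Taylor)
  3. Heidi Jackson (name = Heidi Jackson)
  4. Karl Brown (name = Karl Brown)
  5. Rosa Moore (name = Rosa Moore)
  6. Sam Brown (name = Sam Brown)
  7. Tina Davis (name = Tina Davis)

First: Carol Moore

Carol Moore


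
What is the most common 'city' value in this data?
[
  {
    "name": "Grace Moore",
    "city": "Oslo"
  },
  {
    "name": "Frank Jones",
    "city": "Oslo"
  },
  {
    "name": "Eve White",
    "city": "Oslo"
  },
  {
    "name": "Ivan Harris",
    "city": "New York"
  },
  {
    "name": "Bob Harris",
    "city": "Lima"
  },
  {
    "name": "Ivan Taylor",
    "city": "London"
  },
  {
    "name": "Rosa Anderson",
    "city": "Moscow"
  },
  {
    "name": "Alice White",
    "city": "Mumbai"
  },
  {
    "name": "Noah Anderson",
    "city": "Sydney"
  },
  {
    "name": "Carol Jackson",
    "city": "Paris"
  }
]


Counting 'city' values across 10 records:

  Oslo: 3 ###
  New York: 1 #
  Lima: 1 #
  London: 1 #
  Moscow: 1 #
  Mumbai: 1 #
  Sydney: 1 #
  Paris: 1 #

Most common: Oslo (3 times)

Oslo (3 times)


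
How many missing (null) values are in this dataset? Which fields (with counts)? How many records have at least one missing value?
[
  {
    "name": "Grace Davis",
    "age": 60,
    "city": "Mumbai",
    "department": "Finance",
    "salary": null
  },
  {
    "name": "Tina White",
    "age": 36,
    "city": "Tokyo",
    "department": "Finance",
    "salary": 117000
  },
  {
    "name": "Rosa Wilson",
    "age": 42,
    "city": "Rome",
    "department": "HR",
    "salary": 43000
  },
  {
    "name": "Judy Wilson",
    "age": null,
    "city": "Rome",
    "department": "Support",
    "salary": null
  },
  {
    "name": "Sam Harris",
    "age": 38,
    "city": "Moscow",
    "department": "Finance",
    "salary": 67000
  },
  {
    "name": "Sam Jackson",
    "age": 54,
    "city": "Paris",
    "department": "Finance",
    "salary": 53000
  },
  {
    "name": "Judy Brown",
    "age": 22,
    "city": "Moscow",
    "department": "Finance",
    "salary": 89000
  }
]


Checking for missing (null) values in 7 records:

  Grace Davis: salary
  Tina White: complete
  Rosa Wilson: complete
  Judy Wilson: age, salary
  Sam Harris: complete
  Sam Jackson: complete
  Judy Brown: complete

Per field:
  name: 0 missing
  age: 1 missing
  city: 0 missing
  department: 0 missing
  salary: 2 missing

Total missing values: 3
Records with any missing: 2

3 missing values (age: 1, salary: 2); 2 incomplete records


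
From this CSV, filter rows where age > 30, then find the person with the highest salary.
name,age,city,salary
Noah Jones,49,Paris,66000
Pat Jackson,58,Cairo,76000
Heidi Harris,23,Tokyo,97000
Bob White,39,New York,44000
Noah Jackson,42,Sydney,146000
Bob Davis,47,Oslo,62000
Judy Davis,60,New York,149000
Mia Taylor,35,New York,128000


Filter: age > 30
Sort by: salary (descending)

Filtered records (7):
  Judy Davis, age 60, salary $149000
  Noah Jackson, age 42, salary $146000
  Mia Taylor, age 35, salary $128000
  Pat Jackson, age 58, salary $76000
  Noah Jones, age 49, salary $66000
  Bob Davis, age 47, salary $62000
  Bob White, age 39, salary $44000

Highest salary: Judy Davis ($149000)

Judy Davis


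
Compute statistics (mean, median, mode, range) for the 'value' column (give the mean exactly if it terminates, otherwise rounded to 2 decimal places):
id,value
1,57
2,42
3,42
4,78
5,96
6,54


Data: [57, 42, 42, 78, 96, 54]
Count: 6
Sum: 369
Mean: 369/6 = 61.5
Sorted: [42, 42, 54, 57, 78, 96]
Median: 55.5
Mode: 42 (2 times)
Range: 96 - 42 = 54
Min: 42, Max: 96

mean=61.5, median=55.5, mode=42, range=54


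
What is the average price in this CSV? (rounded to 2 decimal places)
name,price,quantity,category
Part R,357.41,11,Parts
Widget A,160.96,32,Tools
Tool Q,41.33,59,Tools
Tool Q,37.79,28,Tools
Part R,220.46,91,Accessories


Computing average price:
Values: [357.41, 160.96, 41.33, 37.79, 220.46]
Sum = 817.95
Count = 5
Average = 817.95/5 = 163.59

163.59


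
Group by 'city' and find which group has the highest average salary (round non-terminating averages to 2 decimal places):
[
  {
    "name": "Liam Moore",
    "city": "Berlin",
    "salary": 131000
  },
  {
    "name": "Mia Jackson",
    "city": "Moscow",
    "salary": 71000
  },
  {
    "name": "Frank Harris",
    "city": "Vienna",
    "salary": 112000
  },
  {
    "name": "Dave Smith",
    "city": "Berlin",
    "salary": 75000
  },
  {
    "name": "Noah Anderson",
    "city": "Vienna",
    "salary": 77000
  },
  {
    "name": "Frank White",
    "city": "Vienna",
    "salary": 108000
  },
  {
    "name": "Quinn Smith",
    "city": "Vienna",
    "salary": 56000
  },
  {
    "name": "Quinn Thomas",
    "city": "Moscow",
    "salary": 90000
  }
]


Group by: city

Groups:
  Berlin: 2 people, avg salary = 206000/2 = $103000
  Moscow: 2 people, avg salary = 161000/2 = $80500
  Vienna: 4 people, avg salary = 353000/4 = $88250

Highest average salary: Berlin ($103000)

Berlin ($103000)


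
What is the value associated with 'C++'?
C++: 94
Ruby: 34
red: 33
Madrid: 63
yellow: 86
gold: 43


Looking up key 'C++'
Value: 94

94


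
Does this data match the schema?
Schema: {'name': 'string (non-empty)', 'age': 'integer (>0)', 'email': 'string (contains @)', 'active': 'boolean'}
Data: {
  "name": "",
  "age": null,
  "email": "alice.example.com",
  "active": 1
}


Validating each field against schema:
  name: FAIL ("" is an empty string)
  age: FAIL (null is not an integer)
  email: FAIL ("alice.example.com" does not contain @)
  active: FAIL (1 is not a boolean)

Result: INVALID (4 errors: name, age, email, active)

INVALID (4 errors: name, age, email, active)


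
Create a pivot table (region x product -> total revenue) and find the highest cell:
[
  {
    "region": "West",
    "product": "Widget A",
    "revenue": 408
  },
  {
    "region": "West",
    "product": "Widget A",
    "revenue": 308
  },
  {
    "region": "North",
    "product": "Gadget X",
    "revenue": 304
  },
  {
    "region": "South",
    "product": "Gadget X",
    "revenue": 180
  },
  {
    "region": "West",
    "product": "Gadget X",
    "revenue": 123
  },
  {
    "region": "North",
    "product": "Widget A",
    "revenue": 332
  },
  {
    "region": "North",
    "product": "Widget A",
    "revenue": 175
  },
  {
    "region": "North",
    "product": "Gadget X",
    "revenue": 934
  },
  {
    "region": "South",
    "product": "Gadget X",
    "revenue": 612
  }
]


Pivot: region (rows) x product (columns) -> total revenue

     Gadget X      Widget A    
North         1238           507  
South          792             0  
West           123           716  

Highest: North / Gadget X = $1238

North / Gadget X = $1238


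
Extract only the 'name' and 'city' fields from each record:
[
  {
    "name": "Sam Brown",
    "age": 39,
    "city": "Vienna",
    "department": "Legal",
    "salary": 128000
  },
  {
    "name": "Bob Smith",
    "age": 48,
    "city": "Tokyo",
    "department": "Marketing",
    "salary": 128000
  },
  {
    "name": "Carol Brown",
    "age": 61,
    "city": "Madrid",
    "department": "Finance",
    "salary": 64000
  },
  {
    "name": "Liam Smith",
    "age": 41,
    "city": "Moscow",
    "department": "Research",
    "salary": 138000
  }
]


Original: 4 records with fields: name, age, city, department, salary
Keep: ['name', 'city']
Drop: ['age', 'department', 'salary']
Result: 4 records, 2 fields each

[
  {
    "name": "Sam Brown",
    "city": "Vienna"
  },
  {
    "name": "Bob Smith",
    "city": "Tokyo"
  },
  {
    "name": "Carol Brown",
    "city": "Madrid"
  },
  {
    "name": "Liam Smith",
    "city": "Moscow"
  }
]


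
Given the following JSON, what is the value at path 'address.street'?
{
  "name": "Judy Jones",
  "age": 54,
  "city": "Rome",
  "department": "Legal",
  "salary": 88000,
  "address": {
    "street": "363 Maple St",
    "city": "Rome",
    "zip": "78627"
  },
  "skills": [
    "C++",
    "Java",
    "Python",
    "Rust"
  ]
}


Query: address.street
Path: address -> street
Value: 363 Maple St

363 Maple St


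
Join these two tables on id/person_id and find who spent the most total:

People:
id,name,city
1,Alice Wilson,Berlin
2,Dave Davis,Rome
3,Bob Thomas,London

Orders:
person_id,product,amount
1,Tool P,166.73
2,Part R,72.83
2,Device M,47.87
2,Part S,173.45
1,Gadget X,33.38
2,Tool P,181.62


Join on: people.id = orders.person_id

Joined rows:
  Alice Wilson (Berlin) bought Tool P for $166.73
  Dave Davis (Rome) bought Part R for $72.83
  Dave Davis (Rome) bought Device M for $47.87
  Dave Davis (Rome) bought Part S for $173.45
  Alice Wilson (Berlin) bought Gadget X for $33.38
  Dave Davis (Rome) bought Tool P for $181.62

Total per person:
  Dave Davis: $475.77
  Alice Wilson: $200.11

Top spender: Dave Davis ($475.77)

Dave Davis ($475.77)


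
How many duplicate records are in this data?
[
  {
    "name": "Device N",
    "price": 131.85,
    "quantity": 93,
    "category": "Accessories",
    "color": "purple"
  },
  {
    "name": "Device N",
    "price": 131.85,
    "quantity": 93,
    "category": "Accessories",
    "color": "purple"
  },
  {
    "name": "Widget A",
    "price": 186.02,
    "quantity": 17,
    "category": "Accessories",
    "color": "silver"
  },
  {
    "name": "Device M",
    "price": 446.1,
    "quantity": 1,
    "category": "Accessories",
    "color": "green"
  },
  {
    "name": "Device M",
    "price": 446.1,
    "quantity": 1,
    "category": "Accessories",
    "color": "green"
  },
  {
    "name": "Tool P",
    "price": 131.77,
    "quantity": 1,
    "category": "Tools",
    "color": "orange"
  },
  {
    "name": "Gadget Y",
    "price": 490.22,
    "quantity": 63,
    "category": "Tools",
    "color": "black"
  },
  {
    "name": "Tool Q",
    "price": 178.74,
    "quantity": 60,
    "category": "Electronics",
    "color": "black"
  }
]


Checking 8 records for duplicates:

  Row 1: Device N ($131.85, qty 93)
  Row 2: Device N ($131.85, qty 93) <-- DUPLICATE
  Row 3: Widget A ($186.02, qty 17)
  Row 4: Device M ($446.1, qty 1)
  Row 5: Device M ($446.1, qty 1) <-- DUPLICATE
  Row 6: Tool P ($131.77, qty 1)
  Row 7: Gadget Y ($490.22, qty 63)
  Row 8: Tool Q ($178.74, qty 60)

Duplicates found: 2
Unique records: 6

2 duplicates, 6 unique


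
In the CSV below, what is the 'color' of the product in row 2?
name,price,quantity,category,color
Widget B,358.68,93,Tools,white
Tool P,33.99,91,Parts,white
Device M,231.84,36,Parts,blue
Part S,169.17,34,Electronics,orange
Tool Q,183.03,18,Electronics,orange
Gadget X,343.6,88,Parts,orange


Query: Row 2 ('Tool P'), column 'color'
Value: white

white


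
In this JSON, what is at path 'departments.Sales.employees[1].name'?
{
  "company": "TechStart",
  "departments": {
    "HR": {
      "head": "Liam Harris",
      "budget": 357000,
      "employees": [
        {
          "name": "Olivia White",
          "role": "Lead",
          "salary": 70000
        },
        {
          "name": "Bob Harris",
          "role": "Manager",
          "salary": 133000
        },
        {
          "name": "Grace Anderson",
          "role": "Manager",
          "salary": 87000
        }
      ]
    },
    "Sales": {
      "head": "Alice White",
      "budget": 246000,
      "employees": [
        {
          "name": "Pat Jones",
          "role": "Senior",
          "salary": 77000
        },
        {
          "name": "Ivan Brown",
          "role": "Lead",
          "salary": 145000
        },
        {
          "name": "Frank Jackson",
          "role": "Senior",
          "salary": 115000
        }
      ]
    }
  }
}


Path: departments.Sales.employees[1].name

Navigate:
  -> departments
  -> Sales
  -> employees[1].name = 'Ivan Brown'

Ivan Brown
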